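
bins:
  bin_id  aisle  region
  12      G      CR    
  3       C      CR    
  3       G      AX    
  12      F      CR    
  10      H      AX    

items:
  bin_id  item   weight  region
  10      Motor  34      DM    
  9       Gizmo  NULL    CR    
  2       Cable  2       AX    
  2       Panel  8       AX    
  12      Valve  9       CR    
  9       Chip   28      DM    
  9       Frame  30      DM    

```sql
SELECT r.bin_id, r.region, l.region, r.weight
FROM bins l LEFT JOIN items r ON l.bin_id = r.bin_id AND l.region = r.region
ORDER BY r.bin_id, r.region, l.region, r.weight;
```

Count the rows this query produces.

LEFT JOIN keeps every row from `bins`; unmatched rows get NULL for `items`'s columns.
Matching on l.bin_id = r.bin_id AND l.region = r.region.
Matched pairs: 2; unmatched l rows kept: 3.
Total: 2 matched + 3 padded = 5 rows.

5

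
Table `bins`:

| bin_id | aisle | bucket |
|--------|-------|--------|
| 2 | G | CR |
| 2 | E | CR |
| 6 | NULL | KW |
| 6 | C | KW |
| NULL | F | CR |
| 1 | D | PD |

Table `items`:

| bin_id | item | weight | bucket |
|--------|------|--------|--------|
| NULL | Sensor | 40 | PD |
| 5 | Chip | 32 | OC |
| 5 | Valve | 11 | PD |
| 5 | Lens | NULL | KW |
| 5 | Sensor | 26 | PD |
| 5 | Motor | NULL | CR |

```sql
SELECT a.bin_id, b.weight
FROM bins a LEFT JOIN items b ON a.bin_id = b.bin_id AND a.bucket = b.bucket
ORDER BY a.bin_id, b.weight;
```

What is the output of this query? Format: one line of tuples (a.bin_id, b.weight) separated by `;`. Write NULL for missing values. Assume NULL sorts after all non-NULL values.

(1, NULL); (2, NULL); (2, NULL); (6, NULL); (6, NULL); (NULL, NULL)

LEFT JOIN keeps every row from `bins`; unmatched rows get NULL for `items`'s columns.
Matching on a.bin_id = b.bin_id AND a.bucket = b.bucket. A NULL in a compared column never satisfies the condition.
Matched pairs: 0; unmatched a rows kept: 6.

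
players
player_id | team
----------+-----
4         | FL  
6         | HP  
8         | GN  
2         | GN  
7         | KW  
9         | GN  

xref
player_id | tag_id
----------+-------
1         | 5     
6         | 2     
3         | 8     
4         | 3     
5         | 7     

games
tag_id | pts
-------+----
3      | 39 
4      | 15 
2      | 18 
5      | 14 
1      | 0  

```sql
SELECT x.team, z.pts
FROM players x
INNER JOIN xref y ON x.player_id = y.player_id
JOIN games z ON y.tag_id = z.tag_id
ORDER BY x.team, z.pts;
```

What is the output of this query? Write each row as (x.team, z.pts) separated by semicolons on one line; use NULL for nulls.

Joins associate left-to-right: players INNER JOIN xref on player_id gives 2 intermediate row(s).
Then INNER JOIN `games z` on tag_id: keep only rows whose y.tag_id appears in z.

(FL, 39); (HP, 18)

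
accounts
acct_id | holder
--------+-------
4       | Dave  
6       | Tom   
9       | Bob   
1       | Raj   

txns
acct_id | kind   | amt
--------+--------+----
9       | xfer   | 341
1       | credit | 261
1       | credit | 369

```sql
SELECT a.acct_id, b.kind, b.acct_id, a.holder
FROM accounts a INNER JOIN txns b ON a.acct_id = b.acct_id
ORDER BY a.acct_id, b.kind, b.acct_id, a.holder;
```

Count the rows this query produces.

3

INNER JOIN keeps only pairs where the ON condition holds.
Matching on a.acct_id = b.acct_id.
- a (acct_id=4) has no partner → excluded.
- a (acct_id=6) has no partner → excluded.
- a (acct_id=9) pairs with 1 row(s) of b.
- a (acct_id=1) pairs with 2 row(s) of b.
Total: 3 rows.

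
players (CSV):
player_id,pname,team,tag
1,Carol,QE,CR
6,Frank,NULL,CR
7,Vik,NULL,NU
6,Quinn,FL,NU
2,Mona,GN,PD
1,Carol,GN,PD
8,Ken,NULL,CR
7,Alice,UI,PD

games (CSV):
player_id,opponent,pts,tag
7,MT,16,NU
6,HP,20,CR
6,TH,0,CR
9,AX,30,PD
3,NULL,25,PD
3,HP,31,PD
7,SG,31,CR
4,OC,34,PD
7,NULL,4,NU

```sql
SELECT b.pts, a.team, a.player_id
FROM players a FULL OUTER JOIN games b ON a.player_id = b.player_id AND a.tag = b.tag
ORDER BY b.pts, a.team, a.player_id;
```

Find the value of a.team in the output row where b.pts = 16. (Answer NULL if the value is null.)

FULL OUTER JOIN keeps every row from both sides; unmatched rows get NULL for the other side's columns.
Matching on a.player_id = b.player_id AND a.tag = b.tag.
- player_id=1, tag=CR: no b row matches, row kept with b columns NULL.
- player_id=6, tag=CR: 2 matching b row(s), so 2 row(s) emitted.
- player_id=7, tag=NU: 2 matching b row(s), so 2 row(s) emitted.
- player_id=6, tag=NU: no b row matches, row kept with b columns NULL.
- player_id=2, tag=PD: no b row matches, row kept with b columns NULL.
- player_id=1, tag=PD: no b row matches, row kept with b columns NULL.
- player_id=8, tag=CR: no b row matches, row kept with b columns NULL.
- player_id=7, tag=PD: no b row matches, row kept with b columns NULL.
- plus 5 unmatched b row(s), each kept with NULL a columns.

NULL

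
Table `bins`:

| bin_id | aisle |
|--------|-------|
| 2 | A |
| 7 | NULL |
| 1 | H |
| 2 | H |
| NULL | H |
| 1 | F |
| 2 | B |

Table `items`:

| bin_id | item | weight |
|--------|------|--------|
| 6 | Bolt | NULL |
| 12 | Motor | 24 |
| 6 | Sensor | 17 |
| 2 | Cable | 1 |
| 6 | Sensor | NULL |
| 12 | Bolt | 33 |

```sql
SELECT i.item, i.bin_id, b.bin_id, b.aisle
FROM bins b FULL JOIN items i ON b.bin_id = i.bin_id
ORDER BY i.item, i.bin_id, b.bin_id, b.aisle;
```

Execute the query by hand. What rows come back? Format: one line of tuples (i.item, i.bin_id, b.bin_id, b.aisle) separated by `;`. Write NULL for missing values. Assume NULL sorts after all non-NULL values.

(Bolt, 6, NULL, NULL); (Bolt, 12, NULL, NULL); (Cable, 2, 2, A); (Cable, 2, 2, B); (Cable, 2, 2, H); (Motor, 12, NULL, NULL); (Sensor, 6, NULL, NULL); (Sensor, 6, NULL, NULL); (NULL, NULL, 1, F); (NULL, NULL, 1, H); (NULL, NULL, 7, NULL); (NULL, NULL, NULL, H)

FULL OUTER JOIN keeps every row from both sides; unmatched rows get NULL for the other side's columns.
Matching on b.bin_id = i.bin_id. A NULL in a compared column never satisfies the condition.
- b row (bin_id=2): matches 1 i row(s) → 1 output row(s).
- b row (bin_id=7): no match → kept, i columns NULL.
- b row (bin_id=1): no match → kept, i columns NULL.
- b row (bin_id=2): matches 1 i row(s) → 1 output row(s).
- b row (bin_id=NULL): no match → kept, i columns NULL.
- b row (bin_id=1): no match → kept, i columns NULL.
- b row (bin_id=2): matches 1 i row(s) → 1 output row(s).
- plus 5 unmatched i row(s), each kept with NULL b columns.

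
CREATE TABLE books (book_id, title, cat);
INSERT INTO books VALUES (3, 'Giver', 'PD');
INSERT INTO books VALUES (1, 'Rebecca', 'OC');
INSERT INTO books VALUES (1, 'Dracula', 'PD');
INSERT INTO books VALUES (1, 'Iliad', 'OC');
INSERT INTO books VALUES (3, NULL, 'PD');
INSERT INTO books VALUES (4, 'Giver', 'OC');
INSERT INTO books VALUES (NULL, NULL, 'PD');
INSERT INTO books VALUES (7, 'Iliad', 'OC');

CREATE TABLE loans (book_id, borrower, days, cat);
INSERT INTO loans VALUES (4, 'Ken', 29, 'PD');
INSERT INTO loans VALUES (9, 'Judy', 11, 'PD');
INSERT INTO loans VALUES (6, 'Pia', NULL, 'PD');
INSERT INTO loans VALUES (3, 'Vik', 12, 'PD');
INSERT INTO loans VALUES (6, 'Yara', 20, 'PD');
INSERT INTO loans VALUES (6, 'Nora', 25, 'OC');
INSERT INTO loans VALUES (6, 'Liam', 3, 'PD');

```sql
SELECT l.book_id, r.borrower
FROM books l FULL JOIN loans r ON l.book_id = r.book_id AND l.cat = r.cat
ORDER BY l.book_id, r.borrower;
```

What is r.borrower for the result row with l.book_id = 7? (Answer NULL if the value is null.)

NULL

FULL OUTER JOIN keeps every row from both sides; unmatched rows get NULL for the other side's columns.
Matching on l.book_id = r.book_id AND l.cat = r.cat. A NULL in a compared column never satisfies the condition.
- book_id=3, cat=PD: 1 matching r row(s), so 1 row(s) emitted.
- book_id=1, cat=OC: no r row matches, row kept with r columns NULL.
- book_id=1, cat=PD: no r row matches, row kept with r columns NULL.
- book_id=1, cat=OC: no r row matches, row kept with r columns NULL.
- book_id=3, cat=PD: 1 matching r row(s), so 1 row(s) emitted.
- book_id=4, cat=OC: no r row matches, row kept with r columns NULL.
- book_id=NULL, cat=PD: no r row matches, row kept with r columns NULL.
- book_id=7, cat=OC: no r row matches, row kept with r columns NULL.
- 6 row(s) from r found no l partner → padded with NULL.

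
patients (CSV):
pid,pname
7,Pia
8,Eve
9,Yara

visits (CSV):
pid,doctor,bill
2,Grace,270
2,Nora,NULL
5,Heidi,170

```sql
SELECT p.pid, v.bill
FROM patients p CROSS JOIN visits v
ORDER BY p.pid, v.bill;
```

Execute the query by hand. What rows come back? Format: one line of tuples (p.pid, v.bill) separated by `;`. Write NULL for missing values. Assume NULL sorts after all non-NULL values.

(7, 170); (7, 270); (7, NULL); (8, 170); (8, 270); (8, NULL); (9, 170); (9, 270); (9, NULL)

CROSS JOIN pairs every row of `patients` with every row of `visits`: 3 × 3 = 9 rows.
After projecting and ordering:
p.pid | v.bill
7 | 170
7 | 270
7 | NULL
8 | 170
8 | 270
8 | NULL
9 | 170
9 | 270
9 | NULL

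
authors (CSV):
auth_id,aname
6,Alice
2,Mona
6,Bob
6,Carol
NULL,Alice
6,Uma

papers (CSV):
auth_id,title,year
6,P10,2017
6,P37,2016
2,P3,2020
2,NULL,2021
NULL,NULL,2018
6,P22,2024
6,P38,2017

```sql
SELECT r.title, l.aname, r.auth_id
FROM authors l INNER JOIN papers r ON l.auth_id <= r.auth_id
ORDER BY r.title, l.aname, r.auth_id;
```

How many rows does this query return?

INNER JOIN keeps only pairs where the ON condition holds.
Matching on l.auth_id <= r.auth_id. A NULL in a compared column never satisfies the condition.
Matched pairs: 22.
Total: 22 rows.

22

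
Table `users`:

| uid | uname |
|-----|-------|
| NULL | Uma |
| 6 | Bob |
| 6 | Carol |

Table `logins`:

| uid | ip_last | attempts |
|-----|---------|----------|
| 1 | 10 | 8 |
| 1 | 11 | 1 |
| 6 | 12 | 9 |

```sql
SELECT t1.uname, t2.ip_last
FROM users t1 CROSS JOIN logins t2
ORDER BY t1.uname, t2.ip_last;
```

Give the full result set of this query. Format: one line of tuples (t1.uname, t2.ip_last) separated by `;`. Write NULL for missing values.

(Bob, 10); (Bob, 11); (Bob, 12); (Carol, 10); (Carol, 11); (Carol, 12); (Uma, 10); (Uma, 11); (Uma, 12)

CROSS JOIN pairs every row of `users` with every row of `logins`: 3 × 3 = 9 rows.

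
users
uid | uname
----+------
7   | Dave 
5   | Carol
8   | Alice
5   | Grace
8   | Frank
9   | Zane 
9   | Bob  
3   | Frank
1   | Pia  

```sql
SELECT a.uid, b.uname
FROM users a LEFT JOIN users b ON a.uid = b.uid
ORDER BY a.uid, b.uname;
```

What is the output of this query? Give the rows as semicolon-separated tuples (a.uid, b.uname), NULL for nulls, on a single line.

LEFT JOIN keeps every row from `users a`; unmatched rows get NULL for `users b`'s columns.
Matching on a.uid = b.uid.
- uid=7: 1 matching b row(s), so 1 row(s) emitted.
- uid=5: 2 matching b row(s), so 2 row(s) emitted.
- uid=8: 2 matching b row(s), so 2 row(s) emitted.
- uid=5: 2 matching b row(s), so 2 row(s) emitted.
- uid=8: 2 matching b row(s), so 2 row(s) emitted.
- uid=9: 2 matching b row(s), so 2 row(s) emitted.
- uid=9: 2 matching b row(s), so 2 row(s) emitted.
- uid=3: 1 matching b row(s), so 1 row(s) emitted.
- uid=1: 1 matching b row(s), so 1 row(s) emitted.

(1, Pia); (3, Frank); (5, Carol); (5, Carol); (5, Grace); (5, Grace); (7, Dave); (8, Alice); (8, Alice); (8, Frank); (8, Frank); (9, Bob); (9, Bob); (9, Zane); (9, Zane)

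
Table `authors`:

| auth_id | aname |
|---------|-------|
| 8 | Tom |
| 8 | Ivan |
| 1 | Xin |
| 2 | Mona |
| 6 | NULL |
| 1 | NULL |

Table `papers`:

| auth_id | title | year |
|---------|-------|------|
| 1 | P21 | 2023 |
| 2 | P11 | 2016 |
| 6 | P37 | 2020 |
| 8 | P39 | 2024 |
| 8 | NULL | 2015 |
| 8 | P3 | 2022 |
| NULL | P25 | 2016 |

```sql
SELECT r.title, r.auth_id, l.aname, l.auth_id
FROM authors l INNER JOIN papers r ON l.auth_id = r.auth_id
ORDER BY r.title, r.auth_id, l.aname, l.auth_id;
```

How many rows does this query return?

INNER JOIN keeps only pairs where the ON condition holds.
Matching on l.auth_id = r.auth_id. A NULL in a compared column never satisfies the condition.
- l[0] auth_id=8 → 3 match(es) in r → 3 row(s).
- l[1] auth_id=8 → 3 match(es) in r → 3 row(s).
- l[2] auth_id=1 → 1 match(es) in r → 1 row(s).
- l[3] auth_id=2 → 1 match(es) in r → 1 row(s).
- l[4] auth_id=6 → 1 match(es) in r → 1 row(s).
- l[5] auth_id=1 → 1 match(es) in r → 1 row(s).
Total: 10 rows.

10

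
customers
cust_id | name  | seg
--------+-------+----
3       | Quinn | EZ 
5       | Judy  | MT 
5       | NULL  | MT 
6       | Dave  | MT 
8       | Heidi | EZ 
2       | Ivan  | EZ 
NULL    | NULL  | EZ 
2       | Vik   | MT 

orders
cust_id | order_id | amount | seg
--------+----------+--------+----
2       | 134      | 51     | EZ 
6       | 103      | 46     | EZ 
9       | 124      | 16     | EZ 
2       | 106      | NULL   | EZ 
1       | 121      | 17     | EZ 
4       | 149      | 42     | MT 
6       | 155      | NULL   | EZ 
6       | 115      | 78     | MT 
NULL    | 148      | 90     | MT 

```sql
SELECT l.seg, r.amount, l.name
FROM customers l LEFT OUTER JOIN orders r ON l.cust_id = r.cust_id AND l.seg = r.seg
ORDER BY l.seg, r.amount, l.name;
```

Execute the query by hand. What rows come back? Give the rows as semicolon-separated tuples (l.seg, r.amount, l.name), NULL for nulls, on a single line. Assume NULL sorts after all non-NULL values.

LEFT JOIN keeps every row from `customers`; unmatched rows get NULL for `orders`'s columns.
Matching on l.cust_id = r.cust_id AND l.seg = r.seg. A NULL in a compared column never satisfies the condition.
Matched pairs: 3; unmatched l rows kept: 6.

(EZ, 51, Ivan); (EZ, NULL, Heidi); (EZ, NULL, Ivan); (EZ, NULL, Quinn); (EZ, NULL, NULL); (MT, 78, Dave); (MT, NULL, Judy); (MT, NULL, Vik); (MT, NULL, NULL)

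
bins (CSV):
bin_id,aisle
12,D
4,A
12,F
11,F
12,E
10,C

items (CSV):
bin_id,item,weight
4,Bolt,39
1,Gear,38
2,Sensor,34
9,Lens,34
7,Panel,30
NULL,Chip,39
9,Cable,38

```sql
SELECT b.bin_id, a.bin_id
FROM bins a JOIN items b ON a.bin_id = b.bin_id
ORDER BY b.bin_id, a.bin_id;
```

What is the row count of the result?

1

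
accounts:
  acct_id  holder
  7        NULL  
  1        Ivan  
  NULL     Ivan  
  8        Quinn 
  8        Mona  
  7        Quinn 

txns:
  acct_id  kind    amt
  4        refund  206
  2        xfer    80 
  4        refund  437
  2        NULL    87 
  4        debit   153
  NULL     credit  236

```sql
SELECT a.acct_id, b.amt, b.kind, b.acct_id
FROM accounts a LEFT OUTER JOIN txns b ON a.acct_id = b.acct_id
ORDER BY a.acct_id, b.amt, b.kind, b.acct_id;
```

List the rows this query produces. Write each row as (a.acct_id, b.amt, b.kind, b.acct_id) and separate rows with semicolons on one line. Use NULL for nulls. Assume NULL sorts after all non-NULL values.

LEFT JOIN keeps every row from `accounts`; unmatched rows get NULL for `txns`'s columns.
Matching on a.acct_id = b.acct_id. A NULL in a compared column never satisfies the condition.
Matched pairs: 0; unmatched a rows kept: 6.

(1, NULL, NULL, NULL); (7, NULL, NULL, NULL); (7, NULL, NULL, NULL); (8, NULL, NULL, NULL); (8, NULL, NULL, NULL); (NULL, NULL, NULL, NULL)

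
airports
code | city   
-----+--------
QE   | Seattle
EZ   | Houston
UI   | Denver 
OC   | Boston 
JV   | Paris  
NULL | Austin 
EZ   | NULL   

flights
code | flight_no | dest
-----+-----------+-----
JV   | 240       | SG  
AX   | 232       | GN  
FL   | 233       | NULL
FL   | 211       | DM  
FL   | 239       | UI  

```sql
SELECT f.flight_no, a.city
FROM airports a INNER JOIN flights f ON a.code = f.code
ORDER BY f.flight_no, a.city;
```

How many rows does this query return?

1

INNER JOIN keeps only pairs where the ON condition holds.
Matching on a.code = f.code. A NULL in a compared column never satisfies the condition.
- a (code=QE) has no partner → excluded.
- a (code=EZ) has no partner → excluded.
- a (code=UI) has no partner → excluded.
- a (code=OC) has no partner → excluded.
- a (code=JV) pairs with 1 row(s) of f.
- a (code=NULL) has no partner → excluded.
- a (code=EZ) has no partner → excluded.
Total: 1 rows.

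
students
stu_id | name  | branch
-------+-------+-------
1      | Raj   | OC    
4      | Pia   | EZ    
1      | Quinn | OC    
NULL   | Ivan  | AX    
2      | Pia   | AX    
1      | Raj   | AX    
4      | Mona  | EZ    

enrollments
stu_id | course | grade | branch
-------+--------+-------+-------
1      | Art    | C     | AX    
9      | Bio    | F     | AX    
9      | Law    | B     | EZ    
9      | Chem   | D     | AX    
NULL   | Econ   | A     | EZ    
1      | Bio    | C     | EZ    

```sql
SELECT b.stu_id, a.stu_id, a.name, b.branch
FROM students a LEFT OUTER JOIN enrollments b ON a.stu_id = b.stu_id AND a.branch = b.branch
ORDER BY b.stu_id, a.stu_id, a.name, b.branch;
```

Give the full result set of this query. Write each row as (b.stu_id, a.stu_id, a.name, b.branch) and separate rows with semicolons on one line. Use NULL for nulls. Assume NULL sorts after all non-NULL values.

(1, 1, Raj, AX); (NULL, 1, Quinn, NULL); (NULL, 1, Raj, NULL); (NULL, 2, Pia, NULL); (NULL, 4, Mona, NULL); (NULL, 4, Pia, NULL); (NULL, NULL, Ivan, NULL)

LEFT JOIN keeps every row from `students`; unmatched rows get NULL for `enrollments`'s columns.
Matching on a.stu_id = b.stu_id AND a.branch = b.branch. A NULL in a compared column never satisfies the condition.
Matched pairs: 1; unmatched a rows kept: 6.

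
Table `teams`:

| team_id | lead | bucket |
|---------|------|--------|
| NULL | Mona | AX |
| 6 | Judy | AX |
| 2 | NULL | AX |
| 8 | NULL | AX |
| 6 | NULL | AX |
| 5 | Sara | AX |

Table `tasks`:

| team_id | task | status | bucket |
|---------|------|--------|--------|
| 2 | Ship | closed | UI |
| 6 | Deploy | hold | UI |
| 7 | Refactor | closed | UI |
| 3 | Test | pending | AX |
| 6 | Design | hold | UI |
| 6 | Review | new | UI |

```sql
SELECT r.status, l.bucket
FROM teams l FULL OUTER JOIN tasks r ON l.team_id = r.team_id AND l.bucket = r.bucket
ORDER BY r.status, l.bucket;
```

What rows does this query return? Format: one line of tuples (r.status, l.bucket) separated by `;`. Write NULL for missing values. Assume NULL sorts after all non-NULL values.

FULL OUTER JOIN keeps every row from both sides; unmatched rows get NULL for the other side's columns.
Matching on l.team_id = r.team_id AND l.bucket = r.bucket. A NULL in a compared column never satisfies the condition.
- l[0] team_id=NULL, bucket=AX → no match; kept with NULLs on the r side.
- l[1] team_id=6, bucket=AX → no match; kept with NULLs on the r side.
- l[2] team_id=2, bucket=AX → no match; kept with NULLs on the r side.
- l[3] team_id=8, bucket=AX → no match; kept with NULLs on the r side.
- l[4] team_id=6, bucket=AX → no match; kept with NULLs on the r side.
- l[5] team_id=5, bucket=AX → no match; kept with NULLs on the r side.
- 6 r row(s) had no l match → kept, l columns NULL.

(closed, NULL); (closed, NULL); (hold, NULL); (hold, NULL); (new, NULL); (pending, NULL); (NULL, AX); (NULL, AX); (NULL, AX); (NULL, AX); (NULL, AX); (NULL, AX)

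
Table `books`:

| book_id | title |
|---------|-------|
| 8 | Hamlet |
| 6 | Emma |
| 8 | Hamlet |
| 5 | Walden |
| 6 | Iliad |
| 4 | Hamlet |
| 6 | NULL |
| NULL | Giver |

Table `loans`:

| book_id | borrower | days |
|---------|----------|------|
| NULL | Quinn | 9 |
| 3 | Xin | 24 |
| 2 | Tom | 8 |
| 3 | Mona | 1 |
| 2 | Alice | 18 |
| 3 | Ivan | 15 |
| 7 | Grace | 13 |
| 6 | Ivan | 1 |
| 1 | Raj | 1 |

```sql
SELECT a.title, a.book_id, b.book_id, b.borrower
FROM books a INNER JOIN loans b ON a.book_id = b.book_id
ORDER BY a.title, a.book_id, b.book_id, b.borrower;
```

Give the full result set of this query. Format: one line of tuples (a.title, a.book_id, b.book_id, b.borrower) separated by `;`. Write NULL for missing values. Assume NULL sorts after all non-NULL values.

(Emma, 6, 6, Ivan); (Iliad, 6, 6, Ivan); (NULL, 6, 6, Ivan)

INNER JOIN keeps only pairs where the ON condition holds.
Matching on a.book_id = b.book_id. A NULL in a compared column never satisfies the condition.
- a (book_id=8) has no partner → excluded.
- a (book_id=6) pairs with 1 row(s) of b.
- a (book_id=8) has no partner → excluded.
- a (book_id=5) has no partner → excluded.
- a (book_id=6) pairs with 1 row(s) of b.
- a (book_id=4) has no partner → excluded.
- a (book_id=6) pairs with 1 row(s) of b.
- a (book_id=NULL) has no partner → excluded.
After projecting and ordering:
a.title | a.book_id | b.book_id | b.borrower
Emma | 6 | 6 | Ivan
Iliad | 6 | 6 | Ivan
NULL | 6 | 6 | Ivan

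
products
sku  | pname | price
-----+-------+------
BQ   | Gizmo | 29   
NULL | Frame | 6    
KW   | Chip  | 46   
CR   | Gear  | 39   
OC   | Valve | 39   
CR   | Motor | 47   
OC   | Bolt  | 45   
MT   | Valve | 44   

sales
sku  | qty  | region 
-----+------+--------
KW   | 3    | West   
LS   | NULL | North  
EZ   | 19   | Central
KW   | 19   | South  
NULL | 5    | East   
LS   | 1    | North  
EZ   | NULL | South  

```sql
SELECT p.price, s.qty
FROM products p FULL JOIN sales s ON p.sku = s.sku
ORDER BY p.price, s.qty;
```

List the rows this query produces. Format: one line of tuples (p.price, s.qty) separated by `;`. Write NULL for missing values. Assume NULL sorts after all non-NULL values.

FULL OUTER JOIN keeps every row from both sides; unmatched rows get NULL for the other side's columns.
Matching on p.sku = s.sku. A NULL in a compared column never satisfies the condition.
- sku=BQ: no s row matches, row kept with s columns NULL.
- sku=NULL: no s row matches, row kept with s columns NULL.
- sku=KW: 2 matching s row(s), so 2 row(s) emitted.
- sku=CR: no s row matches, row kept with s columns NULL.
- sku=OC: no s row matches, row kept with s columns NULL.
- sku=CR: no s row matches, row kept with s columns NULL.
- sku=OC: no s row matches, row kept with s columns NULL.
- sku=MT: no s row matches, row kept with s columns NULL.
- 5 s row(s) had no p match → kept, p columns NULL.

(6, NULL); (29, NULL); (39, NULL); (39, NULL); (44, NULL); (45, NULL); (46, 3); (46, 19); (47, NULL); (NULL, 1); (NULL, 5); (NULL, 19); (NULL, NULL); (NULL, NULL)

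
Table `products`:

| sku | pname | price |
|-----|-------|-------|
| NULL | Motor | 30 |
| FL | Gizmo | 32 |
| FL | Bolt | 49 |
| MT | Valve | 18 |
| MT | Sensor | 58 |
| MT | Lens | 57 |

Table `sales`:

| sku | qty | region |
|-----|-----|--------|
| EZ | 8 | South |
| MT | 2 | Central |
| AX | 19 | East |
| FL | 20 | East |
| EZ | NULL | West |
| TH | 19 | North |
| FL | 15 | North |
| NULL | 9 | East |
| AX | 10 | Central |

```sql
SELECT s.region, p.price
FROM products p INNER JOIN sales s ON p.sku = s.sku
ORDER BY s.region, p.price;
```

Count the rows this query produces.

7

INNER JOIN keeps only pairs where the ON condition holds.
Matching on p.sku = s.sku. A NULL in a compared column never satisfies the condition.
- p (sku=NULL) has no partner → excluded.
- p (sku=FL) pairs with 2 row(s) of s.
- p (sku=FL) pairs with 2 row(s) of s.
- p (sku=MT) pairs with 1 row(s) of s.
- p (sku=MT) pairs with 1 row(s) of s.
- p (sku=MT) pairs with 1 row(s) of s.
Total: 7 rows.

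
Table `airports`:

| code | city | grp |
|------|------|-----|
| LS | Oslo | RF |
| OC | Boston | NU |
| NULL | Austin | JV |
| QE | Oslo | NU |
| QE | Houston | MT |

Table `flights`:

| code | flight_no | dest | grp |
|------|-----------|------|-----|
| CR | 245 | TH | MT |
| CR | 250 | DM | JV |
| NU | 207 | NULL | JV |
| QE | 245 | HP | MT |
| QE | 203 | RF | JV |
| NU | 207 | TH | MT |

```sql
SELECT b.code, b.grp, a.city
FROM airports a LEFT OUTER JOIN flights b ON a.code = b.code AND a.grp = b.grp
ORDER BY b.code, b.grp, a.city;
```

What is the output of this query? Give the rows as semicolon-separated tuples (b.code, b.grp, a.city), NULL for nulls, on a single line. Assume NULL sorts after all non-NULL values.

(QE, MT, Houston); (NULL, NULL, Austin); (NULL, NULL, Boston); (NULL, NULL, Oslo); (NULL, NULL, Oslo)

LEFT JOIN keeps every row from `airports`; unmatched rows get NULL for `flights`'s columns.
Matching on a.code = b.code AND a.grp = b.grp. A NULL in a compared column never satisfies the condition.
- a (code=LS, grp=RF) has no partner → padded with NULL.
- a (code=OC, grp=NU) has no partner → padded with NULL.
- a (code=NULL, grp=JV) has no partner → padded with NULL.
- a (code=QE, grp=NU) has no partner → padded with NULL.
- a (code=QE, grp=MT) pairs with 1 row(s) of b.
After projecting and ordering:
b.code | b.grp | a.city
QE | MT | Houston
NULL | NULL | Austin
NULL | NULL | Boston
NULL | NULL | Oslo
NULL | NULL | Oslo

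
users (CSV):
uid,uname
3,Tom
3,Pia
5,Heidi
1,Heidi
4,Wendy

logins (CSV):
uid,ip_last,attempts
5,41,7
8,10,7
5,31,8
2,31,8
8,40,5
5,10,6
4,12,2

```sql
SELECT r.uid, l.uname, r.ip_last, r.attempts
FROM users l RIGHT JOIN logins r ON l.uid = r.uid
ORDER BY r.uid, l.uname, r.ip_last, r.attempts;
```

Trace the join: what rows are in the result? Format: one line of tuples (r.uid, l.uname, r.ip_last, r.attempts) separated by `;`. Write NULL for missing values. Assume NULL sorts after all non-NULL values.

RIGHT JOIN keeps every row from `logins`; unmatched rows get NULL for `users`'s columns.
Matching on l.uid = r.uid.
- l[0] uid=3 → no match.
- l[1] uid=3 → no match.
- l[2] uid=5 → 3 match(es) in r → 3 row(s).
- l[3] uid=1 → no match.
- l[4] uid=4 → 1 match(es) in r → 1 row(s).
- plus 3 unmatched r row(s), each kept with NULL l columns.
After projecting and ordering:
r.uid | l.uname | r.ip_last | r.attempts
2 | NULL | 31 | 8
4 | Wendy | 12 | 2
5 | Heidi | 10 | 6
5 | Heidi | 31 | 8
5 | Heidi | 41 | 7
8 | NULL | 10 | 7
8 | NULL | 40 | 5

(2, NULL, 31, 8); (4, Wendy, 12, 2); (5, Heidi, 10, 6); (5, Heidi, 31, 8); (5, Heidi, 41, 7); (8, NULL, 10, 7); (8, NULL, 40, 5)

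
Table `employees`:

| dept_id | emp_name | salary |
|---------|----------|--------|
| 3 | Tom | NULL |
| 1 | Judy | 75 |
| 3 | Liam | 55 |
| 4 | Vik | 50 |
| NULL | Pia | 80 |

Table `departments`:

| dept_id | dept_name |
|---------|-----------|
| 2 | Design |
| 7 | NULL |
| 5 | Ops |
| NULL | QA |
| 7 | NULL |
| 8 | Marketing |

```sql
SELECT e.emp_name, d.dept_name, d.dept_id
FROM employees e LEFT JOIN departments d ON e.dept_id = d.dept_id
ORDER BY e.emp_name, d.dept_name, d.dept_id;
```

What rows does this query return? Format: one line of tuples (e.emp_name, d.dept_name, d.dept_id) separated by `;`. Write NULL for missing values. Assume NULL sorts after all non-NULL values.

LEFT JOIN keeps every row from `employees`; unmatched rows get NULL for `departments`'s columns.
Matching on e.dept_id = d.dept_id. A NULL in a compared column never satisfies the condition.
Matched pairs: 0; unmatched e rows kept: 5.

(Judy, NULL, NULL); (Liam, NULL, NULL); (Pia, NULL, NULL); (Tom, NULL, NULL); (Vik, NULL, NULL)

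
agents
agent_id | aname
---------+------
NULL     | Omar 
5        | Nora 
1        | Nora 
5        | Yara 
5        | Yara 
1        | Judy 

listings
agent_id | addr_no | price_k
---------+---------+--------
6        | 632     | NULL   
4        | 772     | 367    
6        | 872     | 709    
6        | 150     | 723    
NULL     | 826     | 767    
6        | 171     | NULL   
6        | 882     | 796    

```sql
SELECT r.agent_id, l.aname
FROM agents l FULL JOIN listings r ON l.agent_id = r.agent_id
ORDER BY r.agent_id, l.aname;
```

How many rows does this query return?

13

FULL OUTER JOIN keeps every row from both sides; unmatched rows get NULL for the other side's columns.
Matching on l.agent_id = r.agent_id. A NULL in a compared column never satisfies the condition.
- l row (agent_id=NULL): no match → kept, r columns NULL.
- l row (agent_id=5): no match → kept, r columns NULL.
- l row (agent_id=1): no match → kept, r columns NULL.
- l row (agent_id=5): no match → kept, r columns NULL.
- l row (agent_id=5): no match → kept, r columns NULL.
- l row (agent_id=1): no match → kept, r columns NULL.
- 7 row(s) from r found no l partner → padded with NULL.
Total: 0 matched + 13 padded = 13 rows.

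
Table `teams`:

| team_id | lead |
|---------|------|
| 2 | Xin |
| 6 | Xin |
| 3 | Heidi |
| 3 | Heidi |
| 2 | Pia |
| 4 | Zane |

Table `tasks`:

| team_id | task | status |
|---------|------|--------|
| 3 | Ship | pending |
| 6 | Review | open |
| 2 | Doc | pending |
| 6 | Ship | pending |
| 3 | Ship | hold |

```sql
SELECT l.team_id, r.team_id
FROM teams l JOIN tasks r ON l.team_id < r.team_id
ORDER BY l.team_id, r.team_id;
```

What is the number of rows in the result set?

14

INNER JOIN keeps only pairs where the ON condition holds.
Matching on l.team_id < r.team_id.
- l row (team_id=2): matches 4 r row(s) → 4 output row(s).
- l row (team_id=6): no match → dropped.
- l row (team_id=3): matches 2 r row(s) → 2 output row(s).
- l row (team_id=3): matches 2 r row(s) → 2 output row(s).
- l row (team_id=2): matches 4 r row(s) → 4 output row(s).
- l row (team_id=4): matches 2 r row(s) → 2 output row(s).
Total: 14 rows.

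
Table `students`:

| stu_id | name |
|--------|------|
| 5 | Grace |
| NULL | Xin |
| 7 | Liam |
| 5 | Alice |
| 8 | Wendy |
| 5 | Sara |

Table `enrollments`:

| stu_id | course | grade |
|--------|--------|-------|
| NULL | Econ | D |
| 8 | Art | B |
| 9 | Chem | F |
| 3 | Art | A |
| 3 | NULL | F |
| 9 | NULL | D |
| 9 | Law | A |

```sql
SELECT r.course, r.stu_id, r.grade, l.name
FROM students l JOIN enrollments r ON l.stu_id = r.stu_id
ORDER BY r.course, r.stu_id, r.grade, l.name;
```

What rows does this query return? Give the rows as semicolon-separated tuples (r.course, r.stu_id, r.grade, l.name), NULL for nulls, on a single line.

(Art, 8, B, Wendy)

INNER JOIN keeps only pairs where the ON condition holds.
Matching on l.stu_id = r.stu_id. A NULL in a compared column never satisfies the condition.
Matched pairs: 1.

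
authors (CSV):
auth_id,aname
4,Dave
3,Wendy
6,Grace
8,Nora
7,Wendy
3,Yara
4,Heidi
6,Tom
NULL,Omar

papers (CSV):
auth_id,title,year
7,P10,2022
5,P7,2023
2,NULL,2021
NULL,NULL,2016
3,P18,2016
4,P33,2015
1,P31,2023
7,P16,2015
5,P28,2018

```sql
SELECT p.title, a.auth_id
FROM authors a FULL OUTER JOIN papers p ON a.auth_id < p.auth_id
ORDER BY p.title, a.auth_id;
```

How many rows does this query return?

FULL OUTER JOIN keeps every row from both sides; unmatched rows get NULL for the other side's columns.
Matching on a.auth_id < p.auth_id. A NULL in a compared column never satisfies the condition.
Matched pairs: 22; unmatched a rows kept: 3; unmatched p rows kept: 4.
Total: 22 matched + 7 padded = 29 rows.

29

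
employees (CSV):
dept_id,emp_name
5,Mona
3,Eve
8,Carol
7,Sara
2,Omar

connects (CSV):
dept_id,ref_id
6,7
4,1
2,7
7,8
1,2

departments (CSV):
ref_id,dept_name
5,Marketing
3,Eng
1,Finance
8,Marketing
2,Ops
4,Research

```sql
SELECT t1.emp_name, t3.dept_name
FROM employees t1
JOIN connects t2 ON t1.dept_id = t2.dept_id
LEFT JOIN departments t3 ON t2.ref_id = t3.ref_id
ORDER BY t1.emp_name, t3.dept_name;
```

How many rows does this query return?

2

Joins associate left-to-right: employees INNER JOIN connects on dept_id gives 2 intermediate row(s).
Then LEFT JOIN `departments t3` on ref_id: each of those 2 rows is kept; rows whose t2.ref_id has no match in t3 get NULL for t3's columns.
Result: 2 row(s).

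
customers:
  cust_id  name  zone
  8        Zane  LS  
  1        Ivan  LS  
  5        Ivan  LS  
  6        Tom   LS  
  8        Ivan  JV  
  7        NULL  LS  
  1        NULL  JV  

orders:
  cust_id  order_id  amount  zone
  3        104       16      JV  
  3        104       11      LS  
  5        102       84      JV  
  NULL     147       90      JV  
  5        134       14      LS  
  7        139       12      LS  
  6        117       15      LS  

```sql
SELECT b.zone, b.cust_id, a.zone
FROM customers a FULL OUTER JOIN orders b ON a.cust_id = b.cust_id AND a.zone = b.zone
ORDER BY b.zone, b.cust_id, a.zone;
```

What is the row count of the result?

FULL OUTER JOIN keeps every row from both sides; unmatched rows get NULL for the other side's columns.
Matching on a.cust_id = b.cust_id AND a.zone = b.zone. A NULL in a compared column never satisfies the condition.
Matched pairs: 3; unmatched a rows kept: 4; unmatched b rows kept: 4.
Total: 3 matched + 8 padded = 11 rows.

11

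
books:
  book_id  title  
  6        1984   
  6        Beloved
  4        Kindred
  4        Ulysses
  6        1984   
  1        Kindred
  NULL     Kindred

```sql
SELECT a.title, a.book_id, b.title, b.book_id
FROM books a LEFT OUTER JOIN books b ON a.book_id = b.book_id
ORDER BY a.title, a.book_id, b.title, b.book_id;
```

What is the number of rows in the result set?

LEFT JOIN keeps every row from `books a`; unmatched rows get NULL for `books b`'s columns.
Matching on a.book_id = b.book_id. A NULL in a compared column never satisfies the condition.
- a[0] book_id=6 → 3 match(es) in b → 3 row(s).
- a[1] book_id=6 → 3 match(es) in b → 3 row(s).
- a[2] book_id=4 → 2 match(es) in b → 2 row(s).
- a[3] book_id=4 → 2 match(es) in b → 2 row(s).
- a[4] book_id=6 → 3 match(es) in b → 3 row(s).
- a[5] book_id=1 → 1 match(es) in b → 1 row(s).
- a[6] book_id=NULL → no match; kept with NULLs on the b side.
Total: 14 matched + 1 padded = 15 rows.

15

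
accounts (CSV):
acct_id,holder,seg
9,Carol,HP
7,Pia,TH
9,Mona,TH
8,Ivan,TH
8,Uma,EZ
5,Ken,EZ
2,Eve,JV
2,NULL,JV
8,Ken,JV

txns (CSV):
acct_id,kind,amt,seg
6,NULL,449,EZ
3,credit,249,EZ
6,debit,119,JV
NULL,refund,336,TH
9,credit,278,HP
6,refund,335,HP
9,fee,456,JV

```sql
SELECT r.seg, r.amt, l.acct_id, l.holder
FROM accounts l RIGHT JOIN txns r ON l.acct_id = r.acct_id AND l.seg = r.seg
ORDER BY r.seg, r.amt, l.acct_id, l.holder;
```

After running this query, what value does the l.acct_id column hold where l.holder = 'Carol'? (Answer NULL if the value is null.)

RIGHT JOIN keeps every row from `txns`; unmatched rows get NULL for `accounts`'s columns.
Matching on l.acct_id = r.acct_id AND l.seg = r.seg. A NULL in a compared column never satisfies the condition.
- acct_id=9, seg=HP: 1 matching r row(s), so 1 row(s) emitted.
- acct_id=7, seg=TH: no matching r row.
- acct_id=9, seg=TH: no matching r row.
- acct_id=8, seg=TH: no matching r row.
- acct_id=8, seg=EZ: no matching r row.
- acct_id=5, seg=EZ: no matching r row.
- acct_id=2, seg=JV: no matching r row.
- acct_id=2, seg=JV: no matching r row.
- acct_id=8, seg=JV: no matching r row.
- 6 row(s) from r found no l partner → padded with NULL.

9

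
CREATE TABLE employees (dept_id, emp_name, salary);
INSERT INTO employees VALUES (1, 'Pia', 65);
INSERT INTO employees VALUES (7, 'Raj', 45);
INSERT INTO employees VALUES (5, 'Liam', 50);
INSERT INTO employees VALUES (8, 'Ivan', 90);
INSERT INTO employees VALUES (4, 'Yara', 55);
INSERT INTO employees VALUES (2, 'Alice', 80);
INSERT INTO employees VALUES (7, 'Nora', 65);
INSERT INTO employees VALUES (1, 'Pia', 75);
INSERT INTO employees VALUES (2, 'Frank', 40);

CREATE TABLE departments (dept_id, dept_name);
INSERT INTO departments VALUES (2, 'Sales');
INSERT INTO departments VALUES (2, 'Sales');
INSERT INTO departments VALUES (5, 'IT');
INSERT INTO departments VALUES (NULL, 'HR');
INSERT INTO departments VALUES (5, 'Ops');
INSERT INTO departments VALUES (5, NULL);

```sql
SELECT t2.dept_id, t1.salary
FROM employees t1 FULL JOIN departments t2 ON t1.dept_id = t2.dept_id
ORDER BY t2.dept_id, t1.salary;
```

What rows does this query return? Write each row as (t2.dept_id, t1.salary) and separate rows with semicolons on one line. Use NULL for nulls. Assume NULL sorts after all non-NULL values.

(2, 40); (2, 40); (2, 80); (2, 80); (5, 50); (5, 50); (5, 50); (NULL, 45); (NULL, 55); (NULL, 65); (NULL, 65); (NULL, 75); (NULL, 90); (NULL, NULL)

FULL OUTER JOIN keeps every row from both sides; unmatched rows get NULL for the other side's columns.
Matching on t1.dept_id = t2.dept_id. A NULL in a compared column never satisfies the condition.
- t1 (dept_id=1) has no partner → padded with NULL.
- t1 (dept_id=7) has no partner → padded with NULL.
- t1 (dept_id=5) pairs with 3 row(s) of t2.
- t1 (dept_id=8) has no partner → padded with NULL.
- t1 (dept_id=4) has no partner → padded with NULL.
- t1 (dept_id=2) pairs with 2 row(s) of t2.
- t1 (dept_id=7) has no partner → padded with NULL.
- t1 (dept_id=1) has no partner → padded with NULL.
- t1 (dept_id=2) pairs with 2 row(s) of t2.
- 1 row(s) from t2 found no t1 partner → padded with NULL.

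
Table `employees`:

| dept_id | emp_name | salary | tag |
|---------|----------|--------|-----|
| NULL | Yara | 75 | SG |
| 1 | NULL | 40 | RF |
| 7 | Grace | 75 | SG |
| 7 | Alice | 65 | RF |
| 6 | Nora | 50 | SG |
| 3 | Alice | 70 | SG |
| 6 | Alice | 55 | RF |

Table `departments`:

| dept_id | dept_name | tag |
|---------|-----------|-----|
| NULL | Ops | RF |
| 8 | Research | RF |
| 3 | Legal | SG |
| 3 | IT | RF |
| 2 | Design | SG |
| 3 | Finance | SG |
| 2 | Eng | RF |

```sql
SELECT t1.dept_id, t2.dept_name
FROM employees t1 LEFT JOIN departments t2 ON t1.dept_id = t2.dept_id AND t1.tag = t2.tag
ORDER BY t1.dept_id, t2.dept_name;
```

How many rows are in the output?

8

LEFT JOIN keeps every row from `employees`; unmatched rows get NULL for `departments`'s columns.
Matching on t1.dept_id = t2.dept_id AND t1.tag = t2.tag. A NULL in a compared column never satisfies the condition.
- dept_id=NULL, tag=SG: no t2 row matches, row kept with t2 columns NULL.
- dept_id=1, tag=RF: no t2 row matches, row kept with t2 columns NULL.
- dept_id=7, tag=SG: no t2 row matches, row kept with t2 columns NULL.
- dept_id=7, tag=RF: no t2 row matches, row kept with t2 columns NULL.
- dept_id=6, tag=SG: no t2 row matches, row kept with t2 columns NULL.
- dept_id=3, tag=SG: 2 matching t2 row(s), so 2 row(s) emitted.
- dept_id=6, tag=RF: no t2 row matches, row kept with t2 columns NULL.
Total: 2 matched + 6 padded = 8 rows.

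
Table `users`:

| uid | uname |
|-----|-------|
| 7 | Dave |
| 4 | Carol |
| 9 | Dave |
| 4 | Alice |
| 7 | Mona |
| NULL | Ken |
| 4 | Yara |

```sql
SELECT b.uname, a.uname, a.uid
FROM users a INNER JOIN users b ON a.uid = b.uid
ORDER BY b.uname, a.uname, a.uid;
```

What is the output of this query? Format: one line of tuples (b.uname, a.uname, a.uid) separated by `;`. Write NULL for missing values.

INNER JOIN keeps only pairs where the ON condition holds.
Matching on a.uid = b.uid. A NULL in a compared column never satisfies the condition.
Matched pairs: 14.

(Alice, Alice, 4); (Alice, Carol, 4); (Alice, Yara, 4); (Carol, Alice, 4); (Carol, Carol, 4); (Carol, Yara, 4); (Dave, Dave, 7); (Dave, Dave, 9); (Dave, Mona, 7); (Mona, Dave, 7); (Mona, Mona, 7); (Yara, Alice, 4); (Yara, Carol, 4); (Yara, Yara, 4)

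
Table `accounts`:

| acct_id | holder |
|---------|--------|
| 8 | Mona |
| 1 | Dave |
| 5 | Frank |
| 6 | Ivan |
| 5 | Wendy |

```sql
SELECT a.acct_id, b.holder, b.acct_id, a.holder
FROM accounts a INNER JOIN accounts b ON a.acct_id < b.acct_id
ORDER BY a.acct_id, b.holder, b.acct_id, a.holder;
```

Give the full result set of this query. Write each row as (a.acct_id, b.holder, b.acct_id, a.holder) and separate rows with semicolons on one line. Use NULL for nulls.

INNER JOIN keeps only pairs where the ON condition holds.
Matching on a.acct_id < b.acct_id.
Matched pairs: 9.

(1, Frank, 5, Dave); (1, Ivan, 6, Dave); (1, Mona, 8, Dave); (1, Wendy, 5, Dave); (5, Ivan, 6, Frank); (5, Ivan, 6, Wendy); (5, Mona, 8, Frank); (5, Mona, 8, Wendy); (6, Mona, 8, Ivan)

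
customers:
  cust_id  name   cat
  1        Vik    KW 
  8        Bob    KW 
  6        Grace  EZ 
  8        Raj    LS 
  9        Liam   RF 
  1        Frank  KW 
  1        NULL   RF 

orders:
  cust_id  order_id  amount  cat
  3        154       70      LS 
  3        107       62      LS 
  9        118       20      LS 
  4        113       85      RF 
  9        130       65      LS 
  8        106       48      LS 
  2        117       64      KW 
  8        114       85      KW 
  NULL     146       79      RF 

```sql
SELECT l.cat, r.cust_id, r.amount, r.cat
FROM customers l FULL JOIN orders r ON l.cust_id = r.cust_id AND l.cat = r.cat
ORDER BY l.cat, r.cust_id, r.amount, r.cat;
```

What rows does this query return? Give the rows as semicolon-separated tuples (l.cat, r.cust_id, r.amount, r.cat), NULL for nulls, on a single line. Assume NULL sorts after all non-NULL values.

FULL OUTER JOIN keeps every row from both sides; unmatched rows get NULL for the other side's columns.
Matching on l.cust_id = r.cust_id AND l.cat = r.cat. A NULL in a compared column never satisfies the condition.
- l (cust_id=1, cat=KW) has no partner → padded with NULL.
- l (cust_id=8, cat=KW) pairs with 1 row(s) of r.
- l (cust_id=6, cat=EZ) has no partner → padded with NULL.
- l (cust_id=8, cat=LS) pairs with 1 row(s) of r.
- l (cust_id=9, cat=RF) has no partner → padded with NULL.
- l (cust_id=1, cat=KW) has no partner → padded with NULL.
- l (cust_id=1, cat=RF) has no partner → padded with NULL.
- plus 7 unmatched r row(s), each kept with NULL l columns.

(EZ, NULL, NULL, NULL); (KW, 8, 85, KW); (KW, NULL, NULL, NULL); (KW, NULL, NULL, NULL); (LS, 8, 48, LS); (RF, NULL, NULL, NULL); (RF, NULL, NULL, NULL); (NULL, 2, 64, KW); (NULL, 3, 62, LS); (NULL, 3, 70, LS); (NULL, 4, 85, RF); (NULL, 9, 20, LS); (NULL, 9, 65, LS); (NULL, NULL, 79, RF)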